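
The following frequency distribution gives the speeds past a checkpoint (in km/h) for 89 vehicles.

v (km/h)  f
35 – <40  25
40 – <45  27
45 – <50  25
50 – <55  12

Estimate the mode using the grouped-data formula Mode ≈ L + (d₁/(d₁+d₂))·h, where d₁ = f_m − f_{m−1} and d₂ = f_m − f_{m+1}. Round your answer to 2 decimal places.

42.50

Modal class: 40 – <45 (highest frequency 27).
d₁ = 27 − 25 = 2, d₂ = 27 − 25 = 2
Mode ≈ 40 + (2/(2+2)) × 5 = 40 + 2.5000 = 42.5000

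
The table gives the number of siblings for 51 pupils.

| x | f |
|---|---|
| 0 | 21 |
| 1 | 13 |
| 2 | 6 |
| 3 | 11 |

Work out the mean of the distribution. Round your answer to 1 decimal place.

Values: 0, 1, 2, 3
Σfx = 21×0 + 13×1 + 6×2 + 11×3 = 58
n = Σf = 51
Mean = 58 / 51 = 1.1373

1.1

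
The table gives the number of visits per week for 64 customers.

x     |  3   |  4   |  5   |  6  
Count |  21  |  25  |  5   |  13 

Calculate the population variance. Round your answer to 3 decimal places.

1.194

Values: 3, 4, 5, 6
n = 64, Σfx = 266, mean = 4.1562
Σfx² = 1182
Σf(x − x̄)² = Σfx² − (Σfx)²/n = 1182 − 266²/64 = 76.4375
Population variance = 76.4375 / 64 = 1.1943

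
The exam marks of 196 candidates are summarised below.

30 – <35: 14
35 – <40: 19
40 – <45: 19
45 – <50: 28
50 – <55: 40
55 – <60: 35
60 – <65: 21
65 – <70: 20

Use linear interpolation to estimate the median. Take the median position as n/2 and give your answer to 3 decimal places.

Cumulative frequencies: 14, 33, 52, 80, 120, 155, 176, 196
n = 196; position = n/2 = 98.
This falls in the class 50 – <55: L = 50, F = 80, f = 40, h = 5.
Median ≈ 50 + ((98 − 80) / 40) × 5 = 52.2500

52.250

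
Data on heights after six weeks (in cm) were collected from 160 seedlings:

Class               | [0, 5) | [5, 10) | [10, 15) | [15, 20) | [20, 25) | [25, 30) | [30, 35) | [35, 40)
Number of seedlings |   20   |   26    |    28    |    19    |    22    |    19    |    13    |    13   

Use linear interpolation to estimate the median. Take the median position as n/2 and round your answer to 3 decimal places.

Cumulative frequencies: 20, 46, 74, 93, 115, 134, 147, 160
n = 160; position = n/2 = 80.
This falls in the class [15, 20): L = 15, F = 74, f = 19, h = 5.
Median ≈ 15 + ((80 − 74) / 19) × 5 = 16.5789

16.579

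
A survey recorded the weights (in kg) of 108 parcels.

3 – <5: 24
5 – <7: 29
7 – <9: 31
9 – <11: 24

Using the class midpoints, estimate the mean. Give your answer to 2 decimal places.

7.02

Midpoints: 4, 6, 8, 10
Σfm = 24×4 + 29×6 + 31×8 + 24×10 = 758
n = Σf = 108
Mean = 758 / 108 = 7.0185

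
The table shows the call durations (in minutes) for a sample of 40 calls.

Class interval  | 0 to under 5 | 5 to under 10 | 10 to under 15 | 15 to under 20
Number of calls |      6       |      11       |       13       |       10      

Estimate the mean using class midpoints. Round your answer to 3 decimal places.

10.875

Midpoints: 2.5, 7.5, 12.5, 17.5
Σfm = 6×2.5 + 11×7.5 + 13×12.5 + 10×17.5 = 435
n = Σf = 40
Mean = 435 / 40 = 10.8750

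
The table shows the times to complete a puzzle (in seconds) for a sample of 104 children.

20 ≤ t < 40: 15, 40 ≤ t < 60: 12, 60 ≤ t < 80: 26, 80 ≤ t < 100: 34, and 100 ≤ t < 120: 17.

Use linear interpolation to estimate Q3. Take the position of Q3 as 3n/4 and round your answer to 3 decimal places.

94.706

Cumulative frequencies: 15, 27, 53, 87, 104
n = 104; position = 3n/4 = 78.
This falls in the class 80 ≤ t < 100: L = 80, F = 53, f = 34, h = 20.
Upper quartile ≈ 80 + ((78 − 53) / 34) × 20 = 94.7059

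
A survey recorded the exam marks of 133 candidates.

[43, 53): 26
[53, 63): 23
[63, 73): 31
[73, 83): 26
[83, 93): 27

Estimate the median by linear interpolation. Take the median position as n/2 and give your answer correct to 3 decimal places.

Cumulative frequencies: 26, 49, 80, 106, 133
n = 133; position = n/2 = 66.5.
This falls in the class [63, 73): L = 63, F = 49, f = 31, h = 10.
Median ≈ 63 + ((66.5 − 49) / 31) × 10 = 68.6452

68.645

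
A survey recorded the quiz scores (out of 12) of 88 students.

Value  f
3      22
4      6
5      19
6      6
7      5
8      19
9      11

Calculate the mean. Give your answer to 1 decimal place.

Values: 3, 4, 5, 6, 7, 8, 9
Σfx = 22×3 + 6×4 + 19×5 + 6×6 + 5×7 + 19×8 + 11×9 = 507
n = Σf = 88
Mean = 507 / 88 = 5.7614

5.8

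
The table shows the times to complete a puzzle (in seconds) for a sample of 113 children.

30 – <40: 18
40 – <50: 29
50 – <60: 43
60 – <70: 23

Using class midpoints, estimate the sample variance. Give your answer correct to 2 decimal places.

96.78

Midpoints: 35, 45, 55, 65
n = 113, Σfm = 5795, mean = 51.2832
Σfm² = 308025
Σf(m − x̄)² = Σfm² − (Σfm)²/n = 308025 − 5795²/113 = 10838.9381
Sample variance = 10838.9381 / 112 = 96.7762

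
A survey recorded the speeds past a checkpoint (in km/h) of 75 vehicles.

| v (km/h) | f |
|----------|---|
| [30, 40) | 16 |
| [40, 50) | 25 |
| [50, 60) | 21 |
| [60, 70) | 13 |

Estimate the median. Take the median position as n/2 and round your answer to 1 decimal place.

Cumulative frequencies: 16, 41, 62, 75
n = 75; position = n/2 = 37.5.
This falls in the class [40, 50): L = 40, F = 16, f = 25, h = 10.
Median ≈ 40 + ((37.5 − 16) / 25) × 10 = 48.6000

48.6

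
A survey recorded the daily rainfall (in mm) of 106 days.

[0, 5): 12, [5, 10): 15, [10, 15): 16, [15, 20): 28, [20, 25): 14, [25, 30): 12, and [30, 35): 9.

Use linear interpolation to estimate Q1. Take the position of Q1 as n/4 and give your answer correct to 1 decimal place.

9.8

Cumulative frequencies: 12, 27, 43, 71, 85, 97, 106
n = 106; position = n/4 = 26.5.
This falls in the class [5, 10): L = 5, F = 12, f = 15, h = 5.
Lower quartile ≈ 5 + ((26.5 − 12) / 15) × 5 = 9.8333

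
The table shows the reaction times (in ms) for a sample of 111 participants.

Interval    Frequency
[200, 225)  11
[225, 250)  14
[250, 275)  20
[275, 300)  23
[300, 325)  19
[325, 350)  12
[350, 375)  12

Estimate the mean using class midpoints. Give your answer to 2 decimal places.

287.05

Midpoints: 212.5, 237.5, 262.5, 287.5, 312.5, 337.5, 362.5
Σfm = 11×212.5 + 14×237.5 + 20×262.5 + 23×287.5 + 19×312.5 + 12×337.5 + 12×362.5 = 31862.5
n = Σf = 111
Mean = 31862.5 / 111 = 287.0495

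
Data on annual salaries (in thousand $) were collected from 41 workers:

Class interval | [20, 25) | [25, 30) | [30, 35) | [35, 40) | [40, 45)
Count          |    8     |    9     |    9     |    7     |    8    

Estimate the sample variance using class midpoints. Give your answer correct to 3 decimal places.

49.939

Midpoints: 22.5, 27.5, 32.5, 37.5, 42.5
n = 41, Σfm = 1322.5, mean = 32.2561
Σfm² = 44656.25
Σf(m − x̄)² = Σfm² − (Σfm)²/n = 44656.25 − 1322.5²/41 = 1997.5610
Sample variance = 1997.5610 / 40 = 49.9390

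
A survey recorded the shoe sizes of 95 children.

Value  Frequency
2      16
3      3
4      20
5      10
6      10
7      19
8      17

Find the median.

Cumulative frequencies: 16, 19, 39, 49, 59, 78, 95
n = 95, so the median is the value in position (n+1)/2 = 48.
Position 48 falls at value 5.

5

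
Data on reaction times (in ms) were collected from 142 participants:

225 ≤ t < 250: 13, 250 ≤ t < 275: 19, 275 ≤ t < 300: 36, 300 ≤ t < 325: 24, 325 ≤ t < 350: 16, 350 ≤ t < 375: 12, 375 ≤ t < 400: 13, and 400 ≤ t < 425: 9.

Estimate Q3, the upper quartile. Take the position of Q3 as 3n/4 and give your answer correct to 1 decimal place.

Cumulative frequencies: 13, 32, 68, 92, 108, 120, 133, 142
n = 142; position = 3n/4 = 106.5.
This falls in the class 325 ≤ t < 350: L = 325, F = 92, f = 16, h = 25.
Upper quartile ≈ 325 + ((106.5 − 92) / 16) × 25 = 347.6562

347.7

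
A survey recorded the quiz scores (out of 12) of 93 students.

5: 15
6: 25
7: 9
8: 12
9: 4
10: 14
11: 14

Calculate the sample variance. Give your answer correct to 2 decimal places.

4.57

Values: 5, 6, 7, 8, 9, 10, 11
n = 93, Σfx = 714, mean = 7.6774
Σfx² = 5902
Σf(x − x̄)² = Σfx² − (Σfx)²/n = 5902 − 714²/93 = 420.3226
Sample variance = 420.3226 / 92 = 4.5687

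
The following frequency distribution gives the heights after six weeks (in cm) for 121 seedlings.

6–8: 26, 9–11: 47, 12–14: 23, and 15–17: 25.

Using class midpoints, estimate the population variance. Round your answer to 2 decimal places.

Midpoints: 7, 10, 13, 16
n = 121, Σfm = 1351, mean = 11.1653
Σfm² = 16261
Σf(m − x̄)² = Σfm² − (Σfm)²/n = 16261 − 1351²/121 = 1176.6942
Population variance = 1176.6942 / 121 = 9.7247

9.72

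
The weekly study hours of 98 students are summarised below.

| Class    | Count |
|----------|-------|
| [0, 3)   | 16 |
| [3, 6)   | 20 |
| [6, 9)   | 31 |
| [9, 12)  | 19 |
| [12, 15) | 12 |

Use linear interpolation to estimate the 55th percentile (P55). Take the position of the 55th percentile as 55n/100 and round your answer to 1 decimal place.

7.7

Cumulative frequencies: 16, 36, 67, 86, 98
n = 98; position = 55n/100 = 53.9.
This falls in the class [6, 9): L = 6, F = 36, f = 31, h = 3.
55th percentile ≈ 6 + ((53.9 − 36) / 31) × 3 = 7.7323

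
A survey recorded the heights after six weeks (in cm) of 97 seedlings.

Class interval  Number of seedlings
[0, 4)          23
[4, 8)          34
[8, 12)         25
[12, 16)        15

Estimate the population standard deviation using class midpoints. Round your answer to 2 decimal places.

4.01

Midpoints: 2, 6, 10, 14
n = 97, Σfm = 710, mean = 7.3196
Σfm² = 6756
Σf(m − x̄)² = Σfm² − (Σfm)²/n = 6756 − 710²/97 = 1559.0928
Population variance = 1559.0928 / 97 = 16.0731
Standard deviation = √16.0731 = 4.0091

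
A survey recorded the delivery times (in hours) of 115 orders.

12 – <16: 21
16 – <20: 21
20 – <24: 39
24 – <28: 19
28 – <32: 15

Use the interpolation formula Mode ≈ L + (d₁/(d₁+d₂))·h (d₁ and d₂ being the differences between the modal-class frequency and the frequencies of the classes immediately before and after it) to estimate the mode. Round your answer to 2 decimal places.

21.89

Modal class: 20 – <24 (highest frequency 39).
d₁ = 39 − 21 = 18, d₂ = 39 − 19 = 20
Mode ≈ 20 + (18/(18+20)) × 4 = 20 + 1.8947 = 21.8947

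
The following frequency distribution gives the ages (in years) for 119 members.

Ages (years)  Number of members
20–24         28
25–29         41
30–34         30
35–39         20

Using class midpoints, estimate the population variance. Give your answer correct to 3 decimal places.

25.877

Midpoints: 22, 27, 32, 37
n = 119, Σfm = 3423, mean = 28.7647
Σfm² = 101541
Σf(m − x̄)² = Σfm² − (Σfm)²/n = 101541 − 3423²/119 = 3079.4118
Population variance = 3079.4118 / 119 = 25.8774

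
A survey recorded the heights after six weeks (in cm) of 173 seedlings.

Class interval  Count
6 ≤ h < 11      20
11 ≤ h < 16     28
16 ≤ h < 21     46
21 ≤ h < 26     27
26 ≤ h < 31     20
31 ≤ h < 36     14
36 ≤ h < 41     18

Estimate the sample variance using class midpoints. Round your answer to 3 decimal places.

Midpoints: 8.5, 13.5, 18.5, 23.5, 28.5, 33.5, 38.5
n = 173, Σfm = 3765.5, mean = 21.7659
Σfm² = 95839.25
Σf(m − x̄)² = Σfm² − (Σfm)²/n = 95839.25 − 3765.5²/173 = 13879.7688
Sample variance = 13879.7688 / 172 = 80.6963

80.696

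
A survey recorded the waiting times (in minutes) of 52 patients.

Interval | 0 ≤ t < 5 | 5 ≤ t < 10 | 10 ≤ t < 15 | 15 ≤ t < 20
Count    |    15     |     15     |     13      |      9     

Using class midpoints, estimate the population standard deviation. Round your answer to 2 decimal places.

Midpoints: 2.5, 7.5, 12.5, 17.5
n = 52, Σfm = 470, mean = 9.0385
Σfm² = 5725
Σf(m − x̄)² = Σfm² − (Σfm)²/n = 5725 − 470²/52 = 1476.9231
Population variance = 1476.9231 / 52 = 28.4024
Standard deviation = √28.4024 = 5.3294

5.33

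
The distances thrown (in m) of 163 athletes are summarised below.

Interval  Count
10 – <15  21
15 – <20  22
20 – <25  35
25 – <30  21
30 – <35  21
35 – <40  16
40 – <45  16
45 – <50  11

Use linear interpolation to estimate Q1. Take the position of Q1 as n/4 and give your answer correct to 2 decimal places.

19.49

Cumulative frequencies: 21, 43, 78, 99, 120, 136, 152, 163
n = 163; position = n/4 = 40.75.
This falls in the class 15 – <20: L = 15, F = 21, f = 22, h = 5.
Lower quartile ≈ 15 + ((40.75 − 21) / 22) × 5 = 19.4886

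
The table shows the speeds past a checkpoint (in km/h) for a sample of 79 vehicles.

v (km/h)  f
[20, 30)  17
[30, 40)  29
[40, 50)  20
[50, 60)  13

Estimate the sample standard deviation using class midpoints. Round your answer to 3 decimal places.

Midpoints: 25, 35, 45, 55
n = 79, Σfm = 3055, mean = 38.6709
Σfm² = 125975
Σf(m − x̄)² = Σfm² − (Σfm)²/n = 125975 − 3055²/79 = 7835.4430
Sample variance = 7835.4430 / 78 = 100.4544
Standard deviation = √100.4544 = 10.0227

10.023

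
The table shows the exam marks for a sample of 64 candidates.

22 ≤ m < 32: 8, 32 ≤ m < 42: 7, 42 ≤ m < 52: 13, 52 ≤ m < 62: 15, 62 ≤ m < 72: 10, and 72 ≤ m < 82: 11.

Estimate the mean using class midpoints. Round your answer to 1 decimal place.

54.0

Midpoints: 27, 37, 47, 57, 67, 77
Σfm = 8×27 + 7×37 + 13×47 + 15×57 + 10×67 + 11×77 = 3458
n = Σf = 64
Mean = 3458 / 64 = 54.0312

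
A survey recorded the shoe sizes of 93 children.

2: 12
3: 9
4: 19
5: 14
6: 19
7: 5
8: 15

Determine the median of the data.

5

Cumulative frequencies: 12, 21, 40, 54, 73, 78, 93
n = 93, so the median is the value in position (n+1)/2 = 47.
Position 47 falls at value 5.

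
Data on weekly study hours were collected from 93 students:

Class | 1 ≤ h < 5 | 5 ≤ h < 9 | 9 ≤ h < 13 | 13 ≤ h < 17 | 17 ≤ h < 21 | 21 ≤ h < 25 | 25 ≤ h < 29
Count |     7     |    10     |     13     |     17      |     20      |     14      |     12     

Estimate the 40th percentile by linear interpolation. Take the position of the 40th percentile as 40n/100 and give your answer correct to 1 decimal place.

Cumulative frequencies: 7, 17, 30, 47, 67, 81, 93
n = 93; position = 40n/100 = 37.2.
This falls in the class 13 ≤ h < 17: L = 13, F = 30, f = 17, h = 4.
40th percentile ≈ 13 + ((37.2 − 30) / 17) × 4 = 14.6941

14.7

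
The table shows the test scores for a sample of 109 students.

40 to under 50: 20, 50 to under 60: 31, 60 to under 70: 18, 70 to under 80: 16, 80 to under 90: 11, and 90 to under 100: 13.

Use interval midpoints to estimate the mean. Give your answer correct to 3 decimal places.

Midpoints: 45, 55, 65, 75, 85, 95
Σfm = 20×45 + 31×55 + 18×65 + 16×75 + 11×85 + 13×95 = 7145
n = Σf = 109
Mean = 7145 / 109 = 65.5505

65.550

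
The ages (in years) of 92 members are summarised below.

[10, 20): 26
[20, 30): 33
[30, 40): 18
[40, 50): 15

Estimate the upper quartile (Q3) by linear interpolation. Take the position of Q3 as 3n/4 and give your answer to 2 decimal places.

35.56

Cumulative frequencies: 26, 59, 77, 92
n = 92; position = 3n/4 = 69.
This falls in the class [30, 40): L = 30, F = 59, f = 18, h = 10.
Upper quartile ≈ 30 + ((69 − 59) / 18) × 10 = 35.5556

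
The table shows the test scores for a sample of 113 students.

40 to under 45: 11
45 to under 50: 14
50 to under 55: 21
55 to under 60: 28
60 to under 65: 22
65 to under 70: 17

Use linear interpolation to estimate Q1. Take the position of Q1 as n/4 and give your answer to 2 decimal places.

Cumulative frequencies: 11, 25, 46, 74, 96, 113
n = 113; position = n/4 = 28.25.
This falls in the class 50 to under 55: L = 50, F = 25, f = 21, h = 5.
Lower quartile ≈ 50 + ((28.25 − 25) / 21) × 5 = 50.7738

50.77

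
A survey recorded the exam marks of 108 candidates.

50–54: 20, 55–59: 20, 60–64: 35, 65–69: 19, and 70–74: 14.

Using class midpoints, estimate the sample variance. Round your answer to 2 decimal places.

40.52

Midpoints: 52, 57, 62, 67, 72
n = 108, Σfm = 6631, mean = 61.3981
Σfm² = 411467
Σf(m − x̄)² = Σfm² − (Σfm)²/n = 411467 − 6631²/108 = 4335.8796
Sample variance = 4335.8796 / 107 = 40.5222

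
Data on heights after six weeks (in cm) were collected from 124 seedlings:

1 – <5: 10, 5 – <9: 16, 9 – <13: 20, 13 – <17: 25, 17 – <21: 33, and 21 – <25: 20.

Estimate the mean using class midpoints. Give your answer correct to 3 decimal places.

14.710

Midpoints: 3, 7, 11, 15, 19, 23
Σfm = 10×3 + 16×7 + 20×11 + 25×15 + 33×19 + 20×23 = 1824
n = Σf = 124
Mean = 1824 / 124 = 14.7097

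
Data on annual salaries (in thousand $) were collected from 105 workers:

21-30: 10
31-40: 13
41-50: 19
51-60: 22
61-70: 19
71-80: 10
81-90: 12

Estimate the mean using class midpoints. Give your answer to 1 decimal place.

Midpoints: 25.5, 35.5, 45.5, 55.5, 65.5, 75.5, 85.5
Σfm = 10×25.5 + 13×35.5 + 19×45.5 + 22×55.5 + 19×65.5 + 10×75.5 + 12×85.5 = 5827.5
n = Σf = 105
Mean = 5827.5 / 105 = 55.5000

55.5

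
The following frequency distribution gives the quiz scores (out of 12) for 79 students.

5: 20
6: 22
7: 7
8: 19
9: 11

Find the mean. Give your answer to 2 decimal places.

6.73

Values: 5, 6, 7, 8, 9
Σfx = 20×5 + 22×6 + 7×7 + 19×8 + 11×9 = 532
n = Σf = 79
Mean = 532 / 79 = 6.7342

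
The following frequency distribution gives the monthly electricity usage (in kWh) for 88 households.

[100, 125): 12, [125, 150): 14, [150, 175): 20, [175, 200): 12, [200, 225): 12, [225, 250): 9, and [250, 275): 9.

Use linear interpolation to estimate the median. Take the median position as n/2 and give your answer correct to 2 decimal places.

Cumulative frequencies: 12, 26, 46, 58, 70, 79, 88
n = 88; position = n/2 = 44.
This falls in the class [150, 175): L = 150, F = 26, f = 20, h = 25.
Median ≈ 150 + ((44 − 26) / 20) × 25 = 172.5000

172.50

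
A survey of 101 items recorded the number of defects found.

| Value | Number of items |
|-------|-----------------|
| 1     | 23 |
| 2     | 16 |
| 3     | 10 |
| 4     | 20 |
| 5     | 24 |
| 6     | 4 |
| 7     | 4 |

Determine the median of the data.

Cumulative frequencies: 23, 39, 49, 69, 93, 97, 101
n = 101, so the median is the value in position (n+1)/2 = 51.
Position 51 falls at value 4.

4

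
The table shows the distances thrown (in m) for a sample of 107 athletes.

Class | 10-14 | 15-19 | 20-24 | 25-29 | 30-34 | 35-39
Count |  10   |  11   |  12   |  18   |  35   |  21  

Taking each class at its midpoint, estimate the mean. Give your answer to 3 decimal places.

Midpoints: 12, 17, 22, 27, 32, 37
Σfm = 10×12 + 11×17 + 12×22 + 18×27 + 35×32 + 21×37 = 2954
n = Σf = 107
Mean = 2954 / 107 = 27.6075

27.607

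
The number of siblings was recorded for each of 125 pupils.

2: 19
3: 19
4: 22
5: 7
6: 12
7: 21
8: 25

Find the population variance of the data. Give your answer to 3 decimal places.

Values: 2, 3, 4, 5, 6, 7, 8
n = 125, Σfx = 637, mean = 5.0960
Σfx² = 3835
Σf(x − x̄)² = Σfx² − (Σfx)²/n = 3835 − 637²/125 = 588.8480
Population variance = 588.8480 / 125 = 4.7108

4.711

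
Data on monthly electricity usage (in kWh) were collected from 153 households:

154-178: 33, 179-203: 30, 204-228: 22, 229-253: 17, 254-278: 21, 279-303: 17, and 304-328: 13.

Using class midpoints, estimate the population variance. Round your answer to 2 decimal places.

Midpoints: 166, 191, 216, 241, 266, 291, 316
n = 153, Σfm = 34698, mean = 226.7843
Σfm² = 8241168
Σf(m − x̄)² = Σfm² − (Σfm)²/n = 8241168 − 34698²/153 = 372205.8824
Population variance = 372205.8824 / 153 = 2432.7182

2432.72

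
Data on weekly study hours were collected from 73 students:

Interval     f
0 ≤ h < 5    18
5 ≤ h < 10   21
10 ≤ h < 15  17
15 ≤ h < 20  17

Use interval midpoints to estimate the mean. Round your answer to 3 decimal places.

Midpoints: 2.5, 7.5, 12.5, 17.5
Σfm = 18×2.5 + 21×7.5 + 17×12.5 + 17×17.5 = 712.5
n = Σf = 73
Mean = 712.5 / 73 = 9.7603

9.760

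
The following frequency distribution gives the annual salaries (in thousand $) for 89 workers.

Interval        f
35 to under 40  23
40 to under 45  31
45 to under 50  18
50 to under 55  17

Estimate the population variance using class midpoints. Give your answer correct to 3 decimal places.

Midpoints: 37.5, 42.5, 47.5, 52.5
n = 89, Σfm = 3927.5, mean = 44.1292
Σfm² = 175806.25
Σf(m − x̄)² = Σfm² − (Σfm)²/n = 175806.25 − 3927.5²/89 = 2488.7640
Population variance = 2488.7640 / 89 = 27.9636

27.964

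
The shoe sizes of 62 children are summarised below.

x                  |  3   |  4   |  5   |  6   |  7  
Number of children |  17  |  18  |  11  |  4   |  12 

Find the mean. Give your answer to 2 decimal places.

4.61

Values: 3, 4, 5, 6, 7
Σfx = 17×3 + 18×4 + 11×5 + 4×6 + 12×7 = 286
n = Σf = 62
Mean = 286 / 62 = 4.6129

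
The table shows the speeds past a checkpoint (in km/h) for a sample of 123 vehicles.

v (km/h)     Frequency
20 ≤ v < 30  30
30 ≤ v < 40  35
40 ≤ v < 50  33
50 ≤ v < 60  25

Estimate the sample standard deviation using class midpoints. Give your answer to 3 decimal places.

Midpoints: 25, 35, 45, 55
n = 123, Σfm = 4835, mean = 39.3089
Σfm² = 204075
Σf(m − x̄)² = Σfm² − (Σfm)²/n = 204075 − 4835²/123 = 14016.2602
Sample variance = 14016.2602 / 122 = 114.8874
Standard deviation = √114.8874 = 10.7186

10.719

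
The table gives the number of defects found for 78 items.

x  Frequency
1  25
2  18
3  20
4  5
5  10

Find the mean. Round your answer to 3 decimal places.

Values: 1, 2, 3, 4, 5
Σfx = 25×1 + 18×2 + 20×3 + 5×4 + 10×5 = 191
n = Σf = 78
Mean = 191 / 78 = 2.4487

2.449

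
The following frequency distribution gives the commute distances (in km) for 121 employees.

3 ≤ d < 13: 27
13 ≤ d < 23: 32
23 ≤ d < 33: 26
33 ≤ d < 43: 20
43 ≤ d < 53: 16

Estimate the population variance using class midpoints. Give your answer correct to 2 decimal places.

177.23

Midpoints: 8, 18, 28, 38, 48
n = 121, Σfm = 3048, mean = 25.1901
Σfm² = 98224
Σf(m − x̄)² = Σfm² − (Σfm)²/n = 98224 − 3048²/121 = 21444.6281
Population variance = 21444.6281 / 121 = 177.2283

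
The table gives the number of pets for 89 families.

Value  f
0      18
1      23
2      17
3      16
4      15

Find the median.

Cumulative frequencies: 18, 41, 58, 74, 89
n = 89, so the median is the value in position (n+1)/2 = 45.
Position 45 falls at value 2.

2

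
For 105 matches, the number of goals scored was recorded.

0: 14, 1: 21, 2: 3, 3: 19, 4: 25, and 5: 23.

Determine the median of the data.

Cumulative frequencies: 14, 35, 38, 57, 82, 105
n = 105, so the median is the value in position (n+1)/2 = 53.
Position 53 falls at value 3.

3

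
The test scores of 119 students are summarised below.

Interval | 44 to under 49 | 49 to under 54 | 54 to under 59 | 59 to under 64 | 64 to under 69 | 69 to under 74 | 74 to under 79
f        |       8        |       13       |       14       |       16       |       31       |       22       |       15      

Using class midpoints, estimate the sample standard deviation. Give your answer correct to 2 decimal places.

8.80

Midpoints: 46.5, 51.5, 56.5, 61.5, 66.5, 71.5, 76.5
n = 119, Σfm = 7598.5, mean = 63.8529
Σfm² = 494327.75
Σf(m − x̄)² = Σfm² − (Σfm)²/n = 494327.75 − 7598.5²/119 = 9141.1765
Sample variance = 9141.1765 / 118 = 77.4676
Standard deviation = √77.4676 = 8.8016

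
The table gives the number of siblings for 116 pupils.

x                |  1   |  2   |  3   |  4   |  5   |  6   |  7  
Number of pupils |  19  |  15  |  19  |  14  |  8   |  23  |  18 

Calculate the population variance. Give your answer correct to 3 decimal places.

Values: 1, 2, 3, 4, 5, 6, 7
n = 116, Σfx = 466, mean = 4.0172
Σfx² = 2384
Σf(x − x̄)² = Σfx² − (Σfx)²/n = 2384 − 466²/116 = 511.9655
Population variance = 511.9655 / 116 = 4.4135

4.413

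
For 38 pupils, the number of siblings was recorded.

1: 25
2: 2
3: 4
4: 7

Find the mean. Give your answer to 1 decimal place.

1.8

Values: 1, 2, 3, 4
Σfx = 25×1 + 2×2 + 4×3 + 7×4 = 69
n = Σf = 38
Mean = 69 / 38 = 1.8158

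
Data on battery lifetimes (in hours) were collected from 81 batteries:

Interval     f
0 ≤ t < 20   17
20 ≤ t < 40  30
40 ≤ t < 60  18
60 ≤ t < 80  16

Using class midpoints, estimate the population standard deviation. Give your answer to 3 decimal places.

20.555

Midpoints: 10, 30, 50, 70
n = 81, Σfm = 3090, mean = 38.1481
Σfm² = 152100
Σf(m − x̄)² = Σfm² − (Σfm)²/n = 152100 − 3090²/81 = 34222.2222
Population variance = 34222.2222 / 81 = 422.4966
Standard deviation = √422.4966 = 20.5547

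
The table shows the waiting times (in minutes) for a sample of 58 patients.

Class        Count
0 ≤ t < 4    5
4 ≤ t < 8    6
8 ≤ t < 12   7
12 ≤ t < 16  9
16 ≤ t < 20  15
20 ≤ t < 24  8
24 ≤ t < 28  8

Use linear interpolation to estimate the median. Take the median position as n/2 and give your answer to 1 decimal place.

16.5

Cumulative frequencies: 5, 11, 18, 27, 42, 50, 58
n = 58; position = n/2 = 29.
This falls in the class 16 ≤ t < 20: L = 16, F = 27, f = 15, h = 4.
Median ≈ 16 + ((29 − 27) / 15) × 4 = 16.5333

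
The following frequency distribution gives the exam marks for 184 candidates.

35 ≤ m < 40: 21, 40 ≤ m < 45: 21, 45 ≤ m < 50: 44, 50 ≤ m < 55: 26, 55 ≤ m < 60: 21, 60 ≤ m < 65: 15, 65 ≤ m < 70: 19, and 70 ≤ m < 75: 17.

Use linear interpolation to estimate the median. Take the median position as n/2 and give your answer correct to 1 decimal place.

51.2

Cumulative frequencies: 21, 42, 86, 112, 133, 148, 167, 184
n = 184; position = n/2 = 92.
This falls in the class 50 ≤ m < 55: L = 50, F = 86, f = 26, h = 5.
Median ≈ 50 + ((92 − 86) / 26) × 5 = 51.1538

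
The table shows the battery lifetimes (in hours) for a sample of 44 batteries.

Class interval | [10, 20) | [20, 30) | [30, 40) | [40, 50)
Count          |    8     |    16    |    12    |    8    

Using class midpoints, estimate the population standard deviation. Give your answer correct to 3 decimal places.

Midpoints: 15, 25, 35, 45
n = 44, Σfm = 1300, mean = 29.5455
Σfm² = 42700
Σf(m − x̄)² = Σfm² − (Σfm)²/n = 42700 − 1300²/44 = 4290.9091
Population variance = 4290.9091 / 44 = 97.5207
Standard deviation = √97.5207 = 9.8753

9.875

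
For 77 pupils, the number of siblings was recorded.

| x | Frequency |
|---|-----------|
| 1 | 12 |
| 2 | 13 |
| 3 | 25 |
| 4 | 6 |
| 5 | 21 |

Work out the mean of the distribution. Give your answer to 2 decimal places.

3.14

Values: 1, 2, 3, 4, 5
Σfx = 12×1 + 13×2 + 25×3 + 6×4 + 21×5 = 242
n = Σf = 77
Mean = 242 / 77 = 3.1429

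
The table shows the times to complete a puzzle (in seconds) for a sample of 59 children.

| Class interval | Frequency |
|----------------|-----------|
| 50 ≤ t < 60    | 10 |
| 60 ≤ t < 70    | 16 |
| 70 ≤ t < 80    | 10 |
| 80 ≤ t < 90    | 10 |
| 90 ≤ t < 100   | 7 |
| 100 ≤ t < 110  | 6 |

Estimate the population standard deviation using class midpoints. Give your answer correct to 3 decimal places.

Midpoints: 55, 65, 75, 85, 95, 105
n = 59, Σfm = 4485, mean = 76.0169
Σfm² = 355675
Σf(m − x̄)² = Σfm² − (Σfm)²/n = 355675 − 4485²/59 = 14738.9831
Population variance = 14738.9831 / 59 = 249.8133
Standard deviation = √249.8133 = 15.8055

15.805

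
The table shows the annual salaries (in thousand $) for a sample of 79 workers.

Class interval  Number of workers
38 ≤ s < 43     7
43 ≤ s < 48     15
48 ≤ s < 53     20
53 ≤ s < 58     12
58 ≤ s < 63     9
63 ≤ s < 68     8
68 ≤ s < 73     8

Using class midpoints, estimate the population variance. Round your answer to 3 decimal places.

79.074

Midpoints: 40.5, 45.5, 50.5, 55.5, 60.5, 65.5, 70.5
n = 79, Σfm = 4274.5, mean = 54.1076
Σfm² = 237529.75
Σf(m − x̄)² = Σfm² − (Σfm)²/n = 237529.75 − 4274.5²/79 = 6246.8354
Population variance = 6246.8354 / 79 = 79.0739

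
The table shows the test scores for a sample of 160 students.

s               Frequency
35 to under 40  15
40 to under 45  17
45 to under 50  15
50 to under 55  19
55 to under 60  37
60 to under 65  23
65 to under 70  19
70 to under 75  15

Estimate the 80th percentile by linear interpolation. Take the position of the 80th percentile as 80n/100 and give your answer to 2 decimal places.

65.53

Cumulative frequencies: 15, 32, 47, 66, 103, 126, 145, 160
n = 160; position = 80n/100 = 128.
This falls in the class 65 to under 70: L = 65, F = 126, f = 19, h = 5.
80th percentile ≈ 65 + ((128 − 126) / 19) × 5 = 65.5263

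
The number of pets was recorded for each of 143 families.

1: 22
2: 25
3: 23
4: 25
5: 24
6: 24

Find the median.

4

Cumulative frequencies: 22, 47, 70, 95, 119, 143
n = 143, so the median is the value in position (n+1)/2 = 72.
Position 72 falls at value 4.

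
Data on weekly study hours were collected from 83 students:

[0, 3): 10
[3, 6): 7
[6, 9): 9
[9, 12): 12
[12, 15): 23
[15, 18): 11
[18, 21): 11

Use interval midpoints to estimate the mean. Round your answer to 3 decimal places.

11.404

Midpoints: 1.5, 4.5, 7.5, 10.5, 13.5, 16.5, 19.5
Σfm = 10×1.5 + 7×4.5 + 9×7.5 + 12×10.5 + 23×13.5 + 11×16.5 + 11×19.5 = 946.5
n = Σf = 83
Mean = 946.5 / 83 = 11.4036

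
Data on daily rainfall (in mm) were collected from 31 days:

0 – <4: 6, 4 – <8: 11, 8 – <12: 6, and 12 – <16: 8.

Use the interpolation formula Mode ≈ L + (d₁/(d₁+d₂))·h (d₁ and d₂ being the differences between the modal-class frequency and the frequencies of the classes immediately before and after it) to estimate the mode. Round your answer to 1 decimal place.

Modal class: 4 – <8 (highest frequency 11).
d₁ = 11 − 6 = 5, d₂ = 11 − 6 = 5
Mode ≈ 4 + (5/(5+5)) × 4 = 4 + 2.0000 = 6.0000

6.0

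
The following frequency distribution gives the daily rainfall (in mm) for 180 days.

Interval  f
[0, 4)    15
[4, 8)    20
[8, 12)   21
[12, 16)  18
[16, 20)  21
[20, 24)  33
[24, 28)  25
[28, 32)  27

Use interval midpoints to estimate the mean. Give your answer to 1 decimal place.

17.6

Midpoints: 2, 6, 10, 14, 18, 22, 26, 30
Σfm = 15×2 + 20×6 + 21×10 + 18×14 + 21×18 + 33×22 + 25×26 + 27×30 = 3176
n = Σf = 180
Mean = 3176 / 180 = 17.6444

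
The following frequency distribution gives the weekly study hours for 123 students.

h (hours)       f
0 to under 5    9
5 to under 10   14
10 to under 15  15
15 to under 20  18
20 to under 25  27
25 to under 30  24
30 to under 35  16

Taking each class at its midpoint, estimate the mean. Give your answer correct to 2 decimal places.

Midpoints: 2.5, 7.5, 12.5, 17.5, 22.5, 27.5, 32.5
Σfm = 9×2.5 + 14×7.5 + 15×12.5 + 18×17.5 + 27×22.5 + 24×27.5 + 16×32.5 = 2417.5
n = Σf = 123
Mean = 2417.5 / 123 = 19.6545

19.65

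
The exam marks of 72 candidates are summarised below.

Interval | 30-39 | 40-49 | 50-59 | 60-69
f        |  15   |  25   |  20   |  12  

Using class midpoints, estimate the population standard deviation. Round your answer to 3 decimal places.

9.953

Midpoints: 34.5, 44.5, 54.5, 64.5
n = 72, Σfm = 3494, mean = 48.5278
Σfm² = 176688
Σf(m − x̄)² = Σfm² − (Σfm)²/n = 176688 − 3494²/72 = 7131.9444
Population variance = 7131.9444 / 72 = 99.0548
Standard deviation = √99.0548 = 9.9526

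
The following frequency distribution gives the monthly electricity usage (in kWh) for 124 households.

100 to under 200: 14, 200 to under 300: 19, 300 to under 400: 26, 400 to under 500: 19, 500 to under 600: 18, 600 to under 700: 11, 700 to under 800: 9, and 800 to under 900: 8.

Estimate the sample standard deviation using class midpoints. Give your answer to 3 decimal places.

201.338

Midpoints: 150, 250, 350, 450, 550, 650, 750, 850
n = 124, Σfm = 55100, mean = 444.3548
Σfm² = 29470000
Σf(m − x̄)² = Σfm² − (Σfm)²/n = 29470000 − 55100²/124 = 4986048.3871
Sample variance = 4986048.3871 / 123 = 40536.9788
Standard deviation = √40536.9788 = 201.3380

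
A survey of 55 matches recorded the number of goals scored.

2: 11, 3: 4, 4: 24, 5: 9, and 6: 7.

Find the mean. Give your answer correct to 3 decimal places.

Values: 2, 3, 4, 5, 6
Σfx = 11×2 + 4×3 + 24×4 + 9×5 + 7×6 = 217
n = Σf = 55
Mean = 217 / 55 = 3.9455

3.945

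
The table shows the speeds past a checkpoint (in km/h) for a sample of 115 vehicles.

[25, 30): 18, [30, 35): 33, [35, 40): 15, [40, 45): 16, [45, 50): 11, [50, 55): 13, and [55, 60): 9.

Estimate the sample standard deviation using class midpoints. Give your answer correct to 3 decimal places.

Midpoints: 27.5, 32.5, 37.5, 42.5, 47.5, 52.5, 57.5
n = 115, Σfm = 4532.5, mean = 39.4130
Σfm² = 188868.75
Σf(m − x̄)² = Σfm² − (Σfm)²/n = 188868.75 − 4532.5²/115 = 10229.1304
Sample variance = 10229.1304 / 114 = 89.7292
Standard deviation = √89.7292 = 9.4726

9.473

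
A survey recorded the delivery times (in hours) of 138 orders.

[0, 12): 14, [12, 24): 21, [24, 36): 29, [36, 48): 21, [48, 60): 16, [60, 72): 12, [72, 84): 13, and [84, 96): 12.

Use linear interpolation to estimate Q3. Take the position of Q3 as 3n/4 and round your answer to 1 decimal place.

62.5

Cumulative frequencies: 14, 35, 64, 85, 101, 113, 126, 138
n = 138; position = 3n/4 = 103.5.
This falls in the class [60, 72): L = 60, F = 101, f = 12, h = 12.
Upper quartile ≈ 60 + ((103.5 − 101) / 12) × 12 = 62.5000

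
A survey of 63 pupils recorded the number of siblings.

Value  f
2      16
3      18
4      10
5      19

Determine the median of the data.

Cumulative frequencies: 16, 34, 44, 63
n = 63, so the median is the value in position (n+1)/2 = 32.
Position 32 falls at value 3.

3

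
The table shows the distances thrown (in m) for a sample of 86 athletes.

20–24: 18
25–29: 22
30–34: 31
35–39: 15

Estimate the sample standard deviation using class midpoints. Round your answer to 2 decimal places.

Midpoints: 22, 27, 32, 37
n = 86, Σfm = 2537, mean = 29.5000
Σfm² = 77029
Σf(m − x̄)² = Σfm² − (Σfm)²/n = 77029 − 2537²/86 = 2187.5000
Sample variance = 2187.5000 / 85 = 25.7353
Standard deviation = √25.7353 = 5.0730

5.07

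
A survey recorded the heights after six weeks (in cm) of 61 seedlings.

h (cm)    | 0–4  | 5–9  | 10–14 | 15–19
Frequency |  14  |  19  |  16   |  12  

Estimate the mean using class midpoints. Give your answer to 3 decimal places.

9.131

Midpoints: 2, 7, 12, 17
Σfm = 14×2 + 19×7 + 16×12 + 12×17 = 557
n = Σf = 61
Mean = 557 / 61 = 9.1311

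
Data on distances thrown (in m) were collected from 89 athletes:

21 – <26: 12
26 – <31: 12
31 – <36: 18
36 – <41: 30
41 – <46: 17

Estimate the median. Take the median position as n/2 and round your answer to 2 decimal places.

36.42

Cumulative frequencies: 12, 24, 42, 72, 89
n = 89; position = n/2 = 44.5.
This falls in the class 36 – <41: L = 36, F = 42, f = 30, h = 5.
Median ≈ 36 + ((44.5 − 42) / 30) × 5 = 36.4167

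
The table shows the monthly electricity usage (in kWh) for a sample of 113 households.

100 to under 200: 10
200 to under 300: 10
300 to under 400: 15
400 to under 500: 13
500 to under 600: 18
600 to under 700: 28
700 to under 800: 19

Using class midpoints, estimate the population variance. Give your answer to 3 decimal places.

36057.640

Midpoints: 150, 250, 350, 450, 550, 650, 750
n = 113, Σfm = 57450, mean = 508.4071
Σfm² = 33282500
Σf(m − x̄)² = Σfm² − (Σfm)²/n = 33282500 − 57450²/113 = 4074513.2743
Population variance = 4074513.2743 / 113 = 36057.6396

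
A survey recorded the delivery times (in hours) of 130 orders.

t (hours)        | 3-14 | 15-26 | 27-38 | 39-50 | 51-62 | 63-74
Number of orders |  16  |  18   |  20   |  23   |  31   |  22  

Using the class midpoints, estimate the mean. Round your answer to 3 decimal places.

Midpoints: 8.5, 20.5, 32.5, 44.5, 56.5, 68.5
Σfm = 16×8.5 + 18×20.5 + 20×32.5 + 23×44.5 + 31×56.5 + 22×68.5 = 5437
n = Σf = 130
Mean = 5437 / 130 = 41.8231

41.823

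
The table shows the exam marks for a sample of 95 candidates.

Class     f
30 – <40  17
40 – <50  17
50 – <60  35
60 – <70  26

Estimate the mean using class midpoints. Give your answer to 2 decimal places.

Midpoints: 35, 45, 55, 65
Σfm = 17×35 + 17×45 + 35×55 + 26×65 = 4975
n = Σf = 95
Mean = 4975 / 95 = 52.3684

52.37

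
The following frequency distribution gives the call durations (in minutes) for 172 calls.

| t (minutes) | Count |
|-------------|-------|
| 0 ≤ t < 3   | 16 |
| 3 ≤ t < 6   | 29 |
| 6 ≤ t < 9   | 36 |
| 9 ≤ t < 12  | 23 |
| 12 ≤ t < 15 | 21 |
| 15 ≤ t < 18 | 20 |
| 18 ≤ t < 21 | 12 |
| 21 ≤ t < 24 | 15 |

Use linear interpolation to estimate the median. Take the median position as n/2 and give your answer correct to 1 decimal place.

9.7

Cumulative frequencies: 16, 45, 81, 104, 125, 145, 157, 172
n = 172; position = n/2 = 86.
This falls in the class 9 ≤ t < 12: L = 9, F = 81, f = 23, h = 3.
Median ≈ 9 + ((86 − 81) / 23) × 3 = 9.6522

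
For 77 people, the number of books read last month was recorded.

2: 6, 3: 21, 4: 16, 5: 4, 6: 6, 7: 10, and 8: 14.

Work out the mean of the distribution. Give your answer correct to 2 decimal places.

4.90

Values: 2, 3, 4, 5, 6, 7, 8
Σfx = 6×2 + 21×3 + 16×4 + 4×5 + 6×6 + 10×7 + 14×8 = 377
n = Σf = 77
Mean = 377 / 77 = 4.8961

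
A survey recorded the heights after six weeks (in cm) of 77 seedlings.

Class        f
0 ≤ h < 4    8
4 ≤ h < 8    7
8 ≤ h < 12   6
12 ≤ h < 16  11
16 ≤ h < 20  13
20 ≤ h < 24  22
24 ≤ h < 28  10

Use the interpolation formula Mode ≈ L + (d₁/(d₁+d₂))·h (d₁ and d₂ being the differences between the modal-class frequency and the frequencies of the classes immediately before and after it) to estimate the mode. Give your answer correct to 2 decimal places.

Modal class: 20 ≤ h < 24 (highest frequency 22).
d₁ = 22 − 13 = 9, d₂ = 22 − 10 = 12
Mode ≈ 20 + (9/(9+12)) × 4 = 20 + 1.7143 = 21.7143

21.71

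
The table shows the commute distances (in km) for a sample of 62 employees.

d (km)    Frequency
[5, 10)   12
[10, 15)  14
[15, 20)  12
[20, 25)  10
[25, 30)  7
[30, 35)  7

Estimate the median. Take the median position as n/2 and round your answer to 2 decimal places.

17.08

Cumulative frequencies: 12, 26, 38, 48, 55, 62
n = 62; position = n/2 = 31.
This falls in the class [15, 20): L = 15, F = 26, f = 12, h = 5.
Median ≈ 15 + ((31 − 26) / 12) × 5 = 17.0833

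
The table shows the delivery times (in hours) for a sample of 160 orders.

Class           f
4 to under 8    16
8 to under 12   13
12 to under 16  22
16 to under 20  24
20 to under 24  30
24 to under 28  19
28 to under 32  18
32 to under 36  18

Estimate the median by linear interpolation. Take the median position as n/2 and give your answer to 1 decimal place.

Cumulative frequencies: 16, 29, 51, 75, 105, 124, 142, 160
n = 160; position = n/2 = 80.
This falls in the class 20 to under 24: L = 20, F = 75, f = 30, h = 4.
Median ≈ 20 + ((80 − 75) / 30) × 4 = 20.6667

20.7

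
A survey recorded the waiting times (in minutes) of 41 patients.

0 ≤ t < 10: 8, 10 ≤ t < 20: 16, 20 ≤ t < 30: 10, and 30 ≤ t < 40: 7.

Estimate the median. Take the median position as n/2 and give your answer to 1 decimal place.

17.8

Cumulative frequencies: 8, 24, 34, 41
n = 41; position = n/2 = 20.5.
This falls in the class 10 ≤ t < 20: L = 10, F = 8, f = 16, h = 10.
Median ≈ 10 + ((20.5 − 8) / 16) × 10 = 17.8125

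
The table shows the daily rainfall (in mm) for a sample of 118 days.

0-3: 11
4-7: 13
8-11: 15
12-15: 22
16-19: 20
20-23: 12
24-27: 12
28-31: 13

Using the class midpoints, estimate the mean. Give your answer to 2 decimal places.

15.47

Midpoints: 1.5, 5.5, 9.5, 13.5, 17.5, 21.5, 25.5, 29.5
Σfm = 11×1.5 + 13×5.5 + 15×9.5 + 22×13.5 + 20×17.5 + 12×21.5 + 12×25.5 + 13×29.5 = 1825
n = Σf = 118
Mean = 1825 / 118 = 15.4661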